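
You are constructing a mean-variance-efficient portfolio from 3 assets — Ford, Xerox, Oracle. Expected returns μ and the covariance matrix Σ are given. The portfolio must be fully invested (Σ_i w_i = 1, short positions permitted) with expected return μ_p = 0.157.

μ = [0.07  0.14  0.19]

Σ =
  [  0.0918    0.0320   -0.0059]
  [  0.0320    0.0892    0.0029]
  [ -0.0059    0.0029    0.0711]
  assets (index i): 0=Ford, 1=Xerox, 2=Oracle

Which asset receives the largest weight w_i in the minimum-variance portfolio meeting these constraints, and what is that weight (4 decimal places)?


Oracle (0.5619)

u=Σ⁻¹μ = [0.4759  1.3124  2.6583]
v=Σ⁻¹𝟙 = [9.2391  7.4239  14.5286]
a=μᵀu=0.722112  b=𝟙ᵀu=4.446519  c=𝟙ᵀv=31.191641  D=ac−b²=2.752325
λ₁=(c·0.157−b)/D = (31.191641·0.157−4.446519)/2.752325 = 0.163705
λ₂=(a−b·0.157)/D = (0.722112−4.446519·0.157)/2.752325 = 0.008723
w* = 0.163705·u + 0.008723·v:
  w_0 = 0.163705·0.4759 + 0.008723·9.2391 = 0.1585  (Ford)
  w_1 = 0.163705·1.3124 + 0.008723·7.4239 = 0.2796  (Xerox)
  w_2 = 0.163705·2.6583 + 0.008723·14.5286 = 0.5619  (Oracle)
Σw_i=1.0000  μᵀw=0.1570
σ²=wᵀΣw=λ₁·μ_p+λ₂ = 0.163705·0.157 + 0.008723 = 0.034425 ≈ 0.0344


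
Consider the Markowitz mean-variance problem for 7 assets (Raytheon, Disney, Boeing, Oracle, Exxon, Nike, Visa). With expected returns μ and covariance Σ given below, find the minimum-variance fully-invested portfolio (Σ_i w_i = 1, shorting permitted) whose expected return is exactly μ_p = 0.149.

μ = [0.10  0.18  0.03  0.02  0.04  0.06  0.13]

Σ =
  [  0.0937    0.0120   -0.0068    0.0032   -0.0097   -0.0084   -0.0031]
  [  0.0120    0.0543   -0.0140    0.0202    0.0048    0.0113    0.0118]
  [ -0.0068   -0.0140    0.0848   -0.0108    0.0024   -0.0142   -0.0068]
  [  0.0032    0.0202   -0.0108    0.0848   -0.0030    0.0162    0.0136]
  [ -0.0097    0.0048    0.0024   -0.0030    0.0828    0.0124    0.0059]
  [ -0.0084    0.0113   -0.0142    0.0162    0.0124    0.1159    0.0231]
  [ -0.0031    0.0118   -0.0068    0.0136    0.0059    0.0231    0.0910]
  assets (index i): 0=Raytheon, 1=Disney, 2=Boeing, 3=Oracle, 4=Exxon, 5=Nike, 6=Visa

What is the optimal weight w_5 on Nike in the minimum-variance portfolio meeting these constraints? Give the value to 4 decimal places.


0.0322

x=Σ⁻¹μ = [0.8160  3.3347  1.0050  -0.6770  0.2181  0.2209  1.1300]
y=Σ⁻¹𝟙 = [11.9214  13.2168  17.3664  8.3701  11.0072  6.5167  7.3602]
a=μᵀx=0.867340  b=𝟙ᵀx=6.047673  c=𝟙ᵀy=75.758694  D=ac−b²=29.134160
λ₁=(c·0.149−b)/D = (75.758694·0.149−6.047673)/29.134160 = 0.179870
λ₂=(a−b·0.149)/D = (0.867340−6.047673·0.149)/29.134160 = -0.001159
w* = 0.179870·x + -0.001159·y:
  w_0 = 0.179870·0.8160 + -0.001159·11.9214 = 0.1330  (Raytheon)
  w_1 = 0.179870·3.3347 + -0.001159·13.2168 = 0.5845  (Disney)
  w_2 = 0.179870·1.0050 + -0.001159·17.3664 = 0.1606  (Boeing)
  w_3 = 0.179870·-0.6770 + -0.001159·8.3701 = -0.1315  (Oracle)
  w_4 = 0.179870·0.2181 + -0.001159·11.0072 = 0.0265  (Exxon)
  w_5 = 0.179870·0.2209 + -0.001159·6.5167 = 0.0322  (Nike)
  w_6 = 0.179870·1.1300 + -0.001159·7.3602 = 0.1947  (Visa)
Σw_i=1.0000  μᵀw=0.1490
σ²=wᵀΣw=λ₁·μ_p+λ₂ = 0.179870·0.149 + -0.001159 = 0.025642 ≈ 0.0256


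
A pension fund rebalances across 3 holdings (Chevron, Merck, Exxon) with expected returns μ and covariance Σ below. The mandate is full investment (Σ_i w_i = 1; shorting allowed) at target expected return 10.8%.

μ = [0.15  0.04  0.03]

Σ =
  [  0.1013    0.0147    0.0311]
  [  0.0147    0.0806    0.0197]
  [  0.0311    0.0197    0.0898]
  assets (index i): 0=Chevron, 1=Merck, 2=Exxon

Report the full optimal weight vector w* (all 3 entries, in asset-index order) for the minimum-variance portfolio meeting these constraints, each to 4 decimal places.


0.6247  0.3033  0.0720

g=Σ⁻¹μ = [1.5177  0.2814  -0.2533]
h=Σ⁻¹𝟙 = [6.3875  9.5742  6.8233]
a=μᵀg=0.231308  b=𝟙ᵀg=1.545793  c=𝟙ᵀh=22.785078  D=ac−b²=2.880897
λ₁=(c·0.108−b)/D = (22.785078·0.108−1.545793)/2.880897 = 0.317608
λ₂=(a−b·0.108)/D = (0.231308−1.545793·0.108)/2.880897 = 0.022341
w* = 0.317608·g + 0.022341·h:
  w_0 = 0.317608·1.5177 + 0.022341·6.3875 = 0.6247  (Chevron)
  w_1 = 0.317608·0.2814 + 0.022341·9.5742 = 0.3033  (Merck)
  w_2 = 0.317608·-0.2533 + 0.022341·6.8233 = 0.0720  (Exxon)
Σw_i=1.0000  μᵀw=0.1080
σ²=wᵀΣw=λ₁·μ_p+λ₂ = 0.317608·0.108 + 0.022341 = 0.056643 ≈ 0.0566


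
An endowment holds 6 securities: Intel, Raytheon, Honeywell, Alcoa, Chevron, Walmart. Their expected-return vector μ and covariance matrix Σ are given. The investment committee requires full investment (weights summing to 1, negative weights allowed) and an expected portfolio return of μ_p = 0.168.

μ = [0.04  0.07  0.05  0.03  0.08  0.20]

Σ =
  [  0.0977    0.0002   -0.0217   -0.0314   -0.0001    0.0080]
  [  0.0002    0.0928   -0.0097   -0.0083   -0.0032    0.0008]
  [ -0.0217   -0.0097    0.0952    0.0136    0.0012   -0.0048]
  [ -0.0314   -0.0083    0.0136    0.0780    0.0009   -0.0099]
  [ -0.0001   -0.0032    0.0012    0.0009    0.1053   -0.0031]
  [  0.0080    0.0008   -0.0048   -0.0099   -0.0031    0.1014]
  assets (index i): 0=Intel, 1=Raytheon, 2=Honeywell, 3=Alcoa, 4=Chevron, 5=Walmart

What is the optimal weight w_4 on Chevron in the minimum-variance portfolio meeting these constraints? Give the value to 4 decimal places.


g=Σ⁻¹μ = [0.6883  0.9203  0.7432  0.8816  0.8329  2.0575]
h=Σ⁻¹𝟙 = [19.0805  14.2915  13.7604  20.9354  9.9444  11.2432]
a=μᵀg=0.633705  b=𝟙ᵀg=6.123894  c=𝟙ᵀh=89.255319  D=ac−b²=19.059463
λ₁=(c·0.168−b)/D = (89.255319·0.168−6.123894)/19.059463 = 0.465438
λ₂=(a−b·0.168)/D = (0.633705−6.123894·0.168)/19.059463 = -0.020730
w* = 0.465438·g + -0.020730·h:
  w_0 = 0.465438·0.6883 + -0.020730·19.0805 = -0.0752  (Intel)
  w_1 = 0.465438·0.9203 + -0.020730·14.2915 = 0.1321  (Raytheon)
  w_2 = 0.465438·0.7432 + -0.020730·13.7604 = 0.0606  (Honeywell)
  w_3 = 0.465438·0.8816 + -0.020730·20.9354 = -0.0237  (Alcoa)
  w_4 = 0.465438·0.8329 + -0.020730·9.9444 = 0.1815  (Chevron)
  w_5 = 0.465438·2.0575 + -0.020730·11.2432 = 0.7246  (Walmart)
Σw_i=1.0000  μᵀw=0.1680
σ²=wᵀΣw=λ₁·μ_p+λ₂ = 0.465438·0.168 + -0.020730 = 0.057463 ≈ 0.0575

0.1815


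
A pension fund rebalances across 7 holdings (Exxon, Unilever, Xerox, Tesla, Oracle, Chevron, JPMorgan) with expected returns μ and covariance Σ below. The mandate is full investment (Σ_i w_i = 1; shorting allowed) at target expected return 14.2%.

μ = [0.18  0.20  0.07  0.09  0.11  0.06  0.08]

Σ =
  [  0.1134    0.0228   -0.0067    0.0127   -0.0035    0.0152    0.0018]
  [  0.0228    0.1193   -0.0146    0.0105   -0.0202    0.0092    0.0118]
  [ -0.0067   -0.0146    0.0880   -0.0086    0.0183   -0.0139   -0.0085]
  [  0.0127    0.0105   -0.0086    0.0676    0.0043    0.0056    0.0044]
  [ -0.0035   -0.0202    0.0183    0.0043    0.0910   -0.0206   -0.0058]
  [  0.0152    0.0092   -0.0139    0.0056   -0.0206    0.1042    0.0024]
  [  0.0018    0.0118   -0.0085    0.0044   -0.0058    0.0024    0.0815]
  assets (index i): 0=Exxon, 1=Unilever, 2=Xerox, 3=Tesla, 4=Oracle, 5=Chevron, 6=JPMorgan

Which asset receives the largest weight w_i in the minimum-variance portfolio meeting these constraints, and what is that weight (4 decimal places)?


x=Σ⁻¹μ = [1.1809  1.6437  1.0972  0.7828  1.5652  0.6518  0.8819]
y=Σ⁻¹𝟙 = [5.3563  8.1740  14.6330  11.7774  12.9484  11.6864  12.4358]
a=μᵀx=0.970392  b=𝟙ᵀx=7.803571  c=𝟙ᵀy=77.011208  D=ac−b²=13.835337
λ₁=(c·0.142−b)/D = (77.011208·0.142−7.803571)/13.835337 = 0.226378
λ₂=(a−b·0.142)/D = (0.970392−7.803571·0.142)/13.835337 = -0.009954
w* = 0.226378·x + -0.009954·y:
  w_0 = 0.226378·1.1809 + -0.009954·5.3563 = 0.2140  (Exxon)
  w_1 = 0.226378·1.6437 + -0.009954·8.1740 = 0.2907  (Unilever)
  w_2 = 0.226378·1.0972 + -0.009954·14.6330 = 0.1027  (Xerox)
  w_3 = 0.226378·0.7828 + -0.009954·11.7774 = 0.0600  (Tesla)
  w_4 = 0.226378·1.5652 + -0.009954·12.9484 = 0.2254  (Oracle)
  w_5 = 0.226378·0.6518 + -0.009954·11.6864 = 0.0312  (Chevron)
  w_6 = 0.226378·0.8819 + -0.009954·12.4358 = 0.0759  (JPMorgan)
Σw_i=1.0000  μᵀw=0.1420
σ²=wᵀΣw=λ₁·μ_p+λ₂ = 0.226378·0.142 + -0.009954 = 0.022192 ≈ 0.0222

Unilever (0.2907)


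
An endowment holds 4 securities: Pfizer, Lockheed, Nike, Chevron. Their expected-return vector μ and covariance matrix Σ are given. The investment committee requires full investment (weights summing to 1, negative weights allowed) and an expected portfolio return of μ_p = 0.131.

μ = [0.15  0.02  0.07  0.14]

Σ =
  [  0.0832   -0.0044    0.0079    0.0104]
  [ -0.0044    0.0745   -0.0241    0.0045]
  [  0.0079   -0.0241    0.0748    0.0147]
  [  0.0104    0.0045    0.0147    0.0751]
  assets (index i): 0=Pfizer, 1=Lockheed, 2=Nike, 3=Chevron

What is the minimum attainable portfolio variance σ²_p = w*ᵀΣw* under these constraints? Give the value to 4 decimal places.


u=Σ⁻¹μ = [1.5816  0.4749  0.6282  1.4937]
v=Σ⁻¹𝟙 = [10.4934  19.0799  16.9537  7.4007]
a=μᵀu=0.499840  b=𝟙ᵀu=4.178460  c=𝟙ᵀv=53.927671  D=ac−b²=9.495696
λ₁=(c·0.131−b)/D = (53.927671·0.131−4.178460)/9.495696 = 0.303934
λ₂=(a−b·0.131)/D = (0.499840−4.178460·0.131)/9.495696 = -0.005006
w* = 0.303934·u + -0.005006·v:
  w_0 = 0.303934·1.5816 + -0.005006·10.4934 = 0.4282  (Pfizer)
  w_1 = 0.303934·0.4749 + -0.005006·19.0799 = 0.0488  (Lockheed)
  w_2 = 0.303934·0.6282 + -0.005006·16.9537 = 0.1061  (Nike)
  w_3 = 0.303934·1.4937 + -0.005006·7.4007 = 0.4169  (Chevron)
Σw_i=1.0000  μᵀw=0.1310
σ²=wᵀΣw=λ₁·μ_p+λ₂ = 0.303934·0.131 + -0.005006 = 0.034809 ≈ 0.0348

0.0348


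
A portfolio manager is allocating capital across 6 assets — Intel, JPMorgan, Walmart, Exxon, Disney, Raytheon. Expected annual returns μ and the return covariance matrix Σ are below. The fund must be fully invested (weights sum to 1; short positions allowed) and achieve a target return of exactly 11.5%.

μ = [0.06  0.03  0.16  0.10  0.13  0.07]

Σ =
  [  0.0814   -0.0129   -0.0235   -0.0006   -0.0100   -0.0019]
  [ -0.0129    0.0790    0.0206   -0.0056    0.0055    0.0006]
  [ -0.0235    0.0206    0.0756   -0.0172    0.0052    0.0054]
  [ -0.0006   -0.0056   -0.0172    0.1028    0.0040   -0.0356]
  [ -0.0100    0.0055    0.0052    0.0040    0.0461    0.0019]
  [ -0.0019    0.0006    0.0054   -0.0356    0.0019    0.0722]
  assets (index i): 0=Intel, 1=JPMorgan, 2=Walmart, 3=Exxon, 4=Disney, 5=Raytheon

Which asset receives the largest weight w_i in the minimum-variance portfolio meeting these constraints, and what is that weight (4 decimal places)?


Walmart (0.2779)

p=Σ⁻¹μ = [1.9358  -0.1193  2.8866  1.9419  2.6903  1.6923]
q=Σ⁻¹𝟙 = [22.7195  11.3143  18.8908  20.6676  20.4151  22.5948]
a=μᵀp=1.236803  b=𝟙ᵀp=11.027489  c=𝟙ᵀq=116.602145  D=ac−b²=22.608319
λ₁=(c·0.115−b)/D = (116.602145·0.115−11.027489)/22.608319 = 0.105349
λ₂=(a−b·0.115)/D = (1.236803−11.027489·0.115)/22.608319 = -0.001387
w* = 0.105349·p + -0.001387·q:
  w_0 = 0.105349·1.9358 + -0.001387·22.7195 = 0.1724  (Intel)
  w_1 = 0.105349·-0.1193 + -0.001387·11.3143 = -0.0283  (JPMorgan)
  w_2 = 0.105349·2.8866 + -0.001387·18.8908 = 0.2779  (Walmart)
  w_3 = 0.105349·1.9419 + -0.001387·20.6676 = 0.1759  (Exxon)
  w_4 = 0.105349·2.6903 + -0.001387·20.4151 = 0.2551  (Disney)
  w_5 = 0.105349·1.6923 + -0.001387·22.5948 = 0.1469  (Raytheon)
Σw_i=1.0000  μᵀw=0.1150
σ²=wᵀΣw=λ₁·μ_p+λ₂ = 0.105349·0.115 + -0.001387 = 0.010728 ≈ 0.0107


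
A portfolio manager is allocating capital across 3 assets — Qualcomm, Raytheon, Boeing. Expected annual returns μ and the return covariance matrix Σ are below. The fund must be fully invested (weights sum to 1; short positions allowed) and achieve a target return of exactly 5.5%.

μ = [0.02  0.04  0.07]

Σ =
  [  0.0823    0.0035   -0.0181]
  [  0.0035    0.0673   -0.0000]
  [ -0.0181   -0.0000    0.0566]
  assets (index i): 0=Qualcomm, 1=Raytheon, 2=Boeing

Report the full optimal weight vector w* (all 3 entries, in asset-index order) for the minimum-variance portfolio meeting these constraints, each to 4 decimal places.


g=Σ⁻¹μ = [0.5280  0.5669  1.4056]
h=Σ⁻¹𝟙 = [16.6093  13.9951  22.9793]
a=μᵀg=0.131629  b=𝟙ᵀg=2.500538  c=𝟙ᵀh=53.583612  D=ac−b²=0.800470
λ₁=(c·0.055−b)/D = (53.583612·0.055−2.500538)/0.800470 = 0.557873
λ₂=(a−b·0.055)/D = (0.131629−2.500538·0.055)/0.800470 = -0.007371
w* = 0.557873·g + -0.007371·h:
  w_0 = 0.557873·0.5280 + -0.007371·16.6093 = 0.1721  (Qualcomm)
  w_1 = 0.557873·0.5669 + -0.007371·13.9951 = 0.2131  (Raytheon)
  w_2 = 0.557873·1.4056 + -0.007371·22.9793 = 0.6148  (Boeing)
Σw_i=1.0000  μᵀw=0.0550
σ²=wᵀΣw=λ₁·μ_p+λ₂ = 0.557873·0.055 + -0.007371 = 0.023312 ≈ 0.0233

0.1721  0.2131  0.6148


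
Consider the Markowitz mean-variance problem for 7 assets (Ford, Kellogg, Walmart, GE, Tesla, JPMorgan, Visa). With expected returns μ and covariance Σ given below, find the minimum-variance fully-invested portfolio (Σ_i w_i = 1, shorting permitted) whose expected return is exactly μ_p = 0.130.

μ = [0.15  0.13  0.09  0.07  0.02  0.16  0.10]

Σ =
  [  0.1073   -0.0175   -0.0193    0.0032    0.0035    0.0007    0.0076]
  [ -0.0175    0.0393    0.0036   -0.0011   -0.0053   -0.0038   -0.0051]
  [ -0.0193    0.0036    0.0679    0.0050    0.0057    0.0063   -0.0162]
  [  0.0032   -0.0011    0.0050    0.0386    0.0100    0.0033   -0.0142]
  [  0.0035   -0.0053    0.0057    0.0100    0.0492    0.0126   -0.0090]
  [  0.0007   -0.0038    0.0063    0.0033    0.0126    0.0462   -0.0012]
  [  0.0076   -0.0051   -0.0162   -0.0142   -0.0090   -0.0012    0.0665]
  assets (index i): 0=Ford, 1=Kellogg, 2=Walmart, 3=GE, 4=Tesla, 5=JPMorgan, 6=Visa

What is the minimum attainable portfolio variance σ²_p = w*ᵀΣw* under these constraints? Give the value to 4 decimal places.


0.0081

x=Σ⁻¹μ = [2.2600  4.8387  1.8556  2.2534  -0.3522  3.5757  2.5666]
y=Σ⁻¹𝟙 = [15.5405  39.0587  19.1239  28.4099  16.6909  16.2001  29.5335]
a=μᵀx=2.114498  b=𝟙ᵀx=16.997737  c=𝟙ᵀy=164.557548  D=ac−b²=59.033578
λ₁=(c·0.130−b)/D = (164.557548·0.130−16.997737)/59.033578 = 0.074445
λ₂=(a−b·0.130)/D = (2.114498−16.997737·0.130)/59.033578 = -0.001613
w* = 0.074445·x + -0.001613·y:
  w_0 = 0.074445·2.2600 + -0.001613·15.5405 = 0.1432  (Ford)
  w_1 = 0.074445·4.8387 + -0.001613·39.0587 = 0.2972  (Kellogg)
  w_2 = 0.074445·1.8556 + -0.001613·19.1239 = 0.1073  (Walmart)
  w_3 = 0.074445·2.2534 + -0.001613·28.4099 = 0.1219  (GE)
  w_4 = 0.074445·-0.3522 + -0.001613·16.6909 = -0.0531  (Tesla)
  w_5 = 0.074445·3.5757 + -0.001613·16.2001 = 0.2401  (JPMorgan)
  w_6 = 0.074445·2.5666 + -0.001613·29.5335 = 0.1434  (Visa)
Σw_i=1.0000  μᵀw=0.1300
σ²=wᵀΣw=λ₁·μ_p+λ₂ = 0.074445·0.130 + -0.001613 = 0.008065 ≈ 0.0081


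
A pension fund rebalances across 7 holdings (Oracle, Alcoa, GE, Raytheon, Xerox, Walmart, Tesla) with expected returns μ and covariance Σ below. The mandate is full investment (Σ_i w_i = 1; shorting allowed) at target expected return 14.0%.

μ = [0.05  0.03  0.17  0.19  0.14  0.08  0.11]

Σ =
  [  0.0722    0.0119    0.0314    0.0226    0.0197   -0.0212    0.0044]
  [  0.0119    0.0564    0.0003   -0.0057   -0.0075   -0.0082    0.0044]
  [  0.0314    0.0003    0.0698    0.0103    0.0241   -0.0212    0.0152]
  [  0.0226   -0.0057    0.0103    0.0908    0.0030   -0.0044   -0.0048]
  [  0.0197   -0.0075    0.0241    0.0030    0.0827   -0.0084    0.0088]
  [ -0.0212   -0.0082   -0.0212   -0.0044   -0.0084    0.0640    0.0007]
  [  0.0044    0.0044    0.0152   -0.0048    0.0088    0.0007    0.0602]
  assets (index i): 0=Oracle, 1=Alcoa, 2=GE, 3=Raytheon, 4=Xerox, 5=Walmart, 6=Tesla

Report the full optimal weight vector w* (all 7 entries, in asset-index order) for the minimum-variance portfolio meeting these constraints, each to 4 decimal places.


p=Σ⁻¹μ = [-1.1715  1.4168  2.5744  2.3023  1.3737  2.2226  1.1162]
q=Σ⁻¹𝟙 = [5.7666  21.9488  12.1446  11.0747  10.3198  26.3704  10.5870]
a=μᵀp=1.351928  b=𝟙ᵀp=9.834549  c=𝟙ᵀq=98.211916  D=ac−b²=36.057051
λ₁=(c·0.140−b)/D = (98.211916·0.140−9.834549)/36.057051 = 0.108581
λ₂=(a−b·0.140)/D = (1.351928−9.834549·0.140)/36.057051 = -0.000691
w* = 0.108581·p + -0.000691·q:
  w_0 = 0.108581·-1.1715 + -0.000691·5.7666 = -0.1312  (Oracle)
  w_1 = 0.108581·1.4168 + -0.000691·21.9488 = 0.1387  (Alcoa)
  w_2 = 0.108581·2.5744 + -0.000691·12.1446 = 0.2711  (GE)
  w_3 = 0.108581·2.3023 + -0.000691·11.0747 = 0.2423  (Raytheon)
  w_4 = 0.108581·1.3737 + -0.000691·10.3198 = 0.1420  (Xerox)
  w_5 = 0.108581·2.2226 + -0.000691·26.3704 = 0.2231  (Walmart)
  w_6 = 0.108581·1.1162 + -0.000691·10.5870 = 0.1139  (Tesla)
Σw_i=1.0000  μᵀw=0.1400
σ²=wᵀΣw=λ₁·μ_p+λ₂ = 0.108581·0.140 + -0.000691 = 0.014511 ≈ 0.0145

-0.1312  0.1387  0.2711  0.2423  0.1420  0.2231  0.1139


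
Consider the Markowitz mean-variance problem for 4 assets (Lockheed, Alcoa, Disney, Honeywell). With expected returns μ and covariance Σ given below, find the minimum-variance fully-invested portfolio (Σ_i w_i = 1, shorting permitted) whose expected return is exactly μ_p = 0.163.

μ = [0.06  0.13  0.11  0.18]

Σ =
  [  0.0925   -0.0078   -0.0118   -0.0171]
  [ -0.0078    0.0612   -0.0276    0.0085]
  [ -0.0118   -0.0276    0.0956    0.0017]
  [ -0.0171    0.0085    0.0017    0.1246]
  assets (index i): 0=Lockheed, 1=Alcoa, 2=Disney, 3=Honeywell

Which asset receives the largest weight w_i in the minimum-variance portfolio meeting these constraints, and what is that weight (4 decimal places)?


Honeywell (0.5005)

x=Σ⁻¹μ = [1.4507  3.1074  2.2019  1.4017]
y=Σ⁻¹𝟙 = [17.1308  26.4137  20.0528  8.3012]
a=μᵀx=0.985514  b=𝟙ᵀx=8.161657  c=𝟙ᵀy=71.898540  D=ac−b²=4.244383
λ₁=(c·0.163−b)/D = (71.898540·0.163−8.161657)/4.244383 = 0.838238
λ₂=(a−b·0.163)/D = (0.985514−8.161657·0.163)/4.244383 = -0.081245
w* = 0.838238·x + -0.081245·y:
  w_0 = 0.838238·1.4507 + -0.081245·17.1308 = -0.1758  (Lockheed)
  w_1 = 0.838238·3.1074 + -0.081245·26.4137 = 0.4588  (Alcoa)
  w_2 = 0.838238·2.2019 + -0.081245·20.0528 = 0.2165  (Disney)
  w_3 = 0.838238·1.4017 + -0.081245·8.3012 = 0.5005  (Honeywell)
Σw_i=1.0000  μᵀw=0.1630
σ²=wᵀΣw=λ₁·μ_p+λ₂ = 0.838238·0.163 + -0.081245 = 0.055388 ≈ 0.0554


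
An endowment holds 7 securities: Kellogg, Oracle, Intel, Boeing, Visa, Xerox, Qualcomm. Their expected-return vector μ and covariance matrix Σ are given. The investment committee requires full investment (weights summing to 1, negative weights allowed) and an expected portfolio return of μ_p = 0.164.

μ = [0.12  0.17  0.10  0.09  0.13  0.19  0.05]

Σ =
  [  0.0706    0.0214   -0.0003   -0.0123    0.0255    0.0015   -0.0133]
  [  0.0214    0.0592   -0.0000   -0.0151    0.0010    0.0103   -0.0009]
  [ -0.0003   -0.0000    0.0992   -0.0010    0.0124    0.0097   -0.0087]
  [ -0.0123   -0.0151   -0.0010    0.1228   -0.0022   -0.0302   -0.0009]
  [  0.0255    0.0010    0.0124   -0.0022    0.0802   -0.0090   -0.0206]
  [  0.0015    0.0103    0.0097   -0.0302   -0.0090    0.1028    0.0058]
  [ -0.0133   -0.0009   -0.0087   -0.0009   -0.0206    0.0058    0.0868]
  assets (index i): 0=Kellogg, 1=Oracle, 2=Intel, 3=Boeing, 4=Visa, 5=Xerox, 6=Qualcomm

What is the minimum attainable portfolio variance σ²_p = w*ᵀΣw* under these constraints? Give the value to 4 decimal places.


p=Σ⁻¹μ = [0.6885  2.6749  0.6892  1.6937  1.8239  2.1010  1.0884]
q=Σ⁻¹𝟙 = [10.1497  14.8577  8.8666  14.3073  13.6904  11.7118  16.7336]
a=μᵀp=1.449443  b=𝟙ᵀp=10.759765  c=𝟙ᵀq=90.317083  D=ac−b²=15.136932
λ₁=(c·0.164−b)/D = (90.317083·0.164−10.759765)/15.136932 = 0.267705
λ₂=(a−b·0.164)/D = (1.449443−10.759765·0.164)/15.136932 = -0.020820
w* = 0.267705·p + -0.020820·q:
  w_0 = 0.267705·0.6885 + -0.020820·10.1497 = -0.0270  (Kellogg)
  w_1 = 0.267705·2.6749 + -0.020820·14.8577 = 0.4067  (Oracle)
  w_2 = 0.267705·0.6892 + -0.020820·8.8666 = -0.0001  (Intel)
  w_3 = 0.267705·1.6937 + -0.020820·14.3073 = 0.1555  (Boeing)
  w_4 = 0.267705·1.8239 + -0.020820·13.6904 = 0.2032  (Visa)
  w_5 = 0.267705·2.1010 + -0.020820·11.7118 = 0.3186  (Xerox)
  w_6 = 0.267705·1.0884 + -0.020820·16.7336 = -0.0570  (Qualcomm)
Σw_i=1.0000  μᵀw=0.1640
σ²=wᵀΣw=λ₁·μ_p+λ₂ = 0.267705·0.164 + -0.020820 = 0.023083 ≈ 0.0231

0.0231


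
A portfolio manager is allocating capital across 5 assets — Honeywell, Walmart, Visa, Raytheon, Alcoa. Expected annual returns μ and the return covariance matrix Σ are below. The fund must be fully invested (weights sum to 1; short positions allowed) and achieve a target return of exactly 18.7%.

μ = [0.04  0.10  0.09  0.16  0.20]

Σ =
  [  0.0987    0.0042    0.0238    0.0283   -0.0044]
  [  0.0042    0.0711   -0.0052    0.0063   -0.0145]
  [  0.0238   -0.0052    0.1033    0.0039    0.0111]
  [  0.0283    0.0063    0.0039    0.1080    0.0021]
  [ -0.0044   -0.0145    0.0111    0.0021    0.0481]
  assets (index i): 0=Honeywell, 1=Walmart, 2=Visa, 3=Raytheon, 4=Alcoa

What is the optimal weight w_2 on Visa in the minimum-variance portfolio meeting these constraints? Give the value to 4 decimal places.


x=Σ⁻¹μ = [0.0654  2.2837  0.4196  1.2245  4.7021]
y=Σ⁻¹𝟙 = [7.4569  18.7767  5.9581  5.4986  25.5175]
a=μᵀx=1.405110  b=𝟙ᵀx=8.695458  c=𝟙ᵀy=63.207904  D=ac−b²=13.203081
λ₁=(c·0.187−b)/D = (63.207904·0.187−8.695458)/13.203081 = 0.236643
λ₂=(a−b·0.187)/D = (1.405110−8.695458·0.187)/13.203081 = -0.016734
w* = 0.236643·x + -0.016734·y:
  w_0 = 0.236643·0.0654 + -0.016734·7.4569 = -0.1093  (Honeywell)
  w_1 = 0.236643·2.2837 + -0.016734·18.7767 = 0.2262  (Walmart)
  w_2 = 0.236643·0.4196 + -0.016734·5.9581 = -0.0004  (Visa)
  w_3 = 0.236643·1.2245 + -0.016734·5.4986 = 0.1978  (Raytheon)
  w_4 = 0.236643·4.7021 + -0.016734·25.5175 = 0.6857  (Alcoa)
Σw_i=1.0000  μᵀw=0.1870
σ²=wᵀΣw=λ₁·μ_p+λ₂ = 0.236643·0.187 + -0.016734 = 0.027518 ≈ 0.0275

-0.0004


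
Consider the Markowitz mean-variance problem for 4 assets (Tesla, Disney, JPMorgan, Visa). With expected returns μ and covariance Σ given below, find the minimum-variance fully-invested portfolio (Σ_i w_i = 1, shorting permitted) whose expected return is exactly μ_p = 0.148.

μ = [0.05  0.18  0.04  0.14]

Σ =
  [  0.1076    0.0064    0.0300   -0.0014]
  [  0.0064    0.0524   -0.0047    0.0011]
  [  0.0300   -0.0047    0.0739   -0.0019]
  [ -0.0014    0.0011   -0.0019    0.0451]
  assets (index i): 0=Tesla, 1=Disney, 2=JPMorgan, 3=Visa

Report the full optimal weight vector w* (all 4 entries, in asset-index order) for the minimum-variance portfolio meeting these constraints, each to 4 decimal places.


x=Σ⁻¹μ = [0.0750  3.4343  0.8079  3.0568]
y=Σ⁻¹𝟙 = [4.6977  19.2438  13.4249  22.4150]
a=μᵀx=1.082180  b=𝟙ᵀx=7.373866  c=𝟙ᵀy=59.781438  D=ac−b²=10.320393
λ₁=(c·0.148−b)/D = (59.781438·0.148−7.373866)/10.320393 = 0.142803
λ₂=(a−b·0.148)/D = (1.082180−7.373866·0.148)/10.320393 = -0.000887
w* = 0.142803·x + -0.000887·y:
  w_0 = 0.142803·0.0750 + -0.000887·4.6977 = 0.0065  (Tesla)
  w_1 = 0.142803·3.4343 + -0.000887·19.2438 = 0.4734  (Disney)
  w_2 = 0.142803·0.8079 + -0.000887·13.4249 = 0.1035  (JPMorgan)
  w_3 = 0.142803·3.0568 + -0.000887·22.4150 = 0.4166  (Visa)
Σw_i=1.0000  μᵀw=0.1480
σ²=wᵀΣw=λ₁·μ_p+λ₂ = 0.142803·0.148 + -0.000887 = 0.020248 ≈ 0.0202

0.0065  0.4734  0.1035  0.4166


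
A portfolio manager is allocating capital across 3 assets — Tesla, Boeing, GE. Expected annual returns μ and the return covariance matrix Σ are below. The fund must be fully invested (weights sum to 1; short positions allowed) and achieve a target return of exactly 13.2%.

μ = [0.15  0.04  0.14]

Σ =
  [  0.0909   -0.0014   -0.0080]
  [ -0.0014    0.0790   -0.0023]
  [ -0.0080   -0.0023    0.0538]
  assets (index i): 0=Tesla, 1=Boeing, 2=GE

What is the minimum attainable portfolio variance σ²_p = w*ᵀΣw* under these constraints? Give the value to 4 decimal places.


0.0242

x=Σ⁻¹μ = [1.9162  0.6251  2.9139]
y=Σ⁻¹𝟙 = [13.0668  13.5043  21.1077]
a=μᵀx=0.720387  b=𝟙ᵀx=5.455262  c=𝟙ᵀy=47.678762  D=ac−b²=4.587266
λ₁=(c·0.132−b)/D = (47.678762·0.132−5.455262)/4.587266 = 0.182752
λ₂=(a−b·0.132)/D = (0.720387−5.455262·0.132)/4.587266 = 0.000064
w* = 0.182752·x + 0.000064·y:
  w_0 = 0.182752·1.9162 + 0.000064·13.0668 = 0.3510  (Tesla)
  w_1 = 0.182752·0.6251 + 0.000064·13.5043 = 0.1151  (Boeing)
  w_2 = 0.182752·2.9139 + 0.000064·21.1077 = 0.5339  (GE)
Σw_i=1.0000  μᵀw=0.1320
σ²=wᵀΣw=λ₁·μ_p+λ₂ = 0.182752·0.132 + 0.000064 = 0.024187 ≈ 0.0242


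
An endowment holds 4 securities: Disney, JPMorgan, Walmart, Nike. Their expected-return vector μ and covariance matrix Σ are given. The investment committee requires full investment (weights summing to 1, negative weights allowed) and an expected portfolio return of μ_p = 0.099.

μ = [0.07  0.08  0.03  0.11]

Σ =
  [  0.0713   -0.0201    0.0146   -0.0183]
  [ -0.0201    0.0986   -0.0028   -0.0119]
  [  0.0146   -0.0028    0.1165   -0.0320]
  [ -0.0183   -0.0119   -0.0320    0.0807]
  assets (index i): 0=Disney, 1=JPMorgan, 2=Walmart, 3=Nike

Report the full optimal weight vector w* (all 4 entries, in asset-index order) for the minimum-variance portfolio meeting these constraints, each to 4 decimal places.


x=Σ⁻¹μ = [1.8415  1.4803  0.6861  2.2710]
y=Σ⁻¹𝟙 = [23.0421  18.2935  13.1476  25.5277]
a=μᵀx=0.517722  b=𝟙ᵀx=6.278902  c=𝟙ᵀy=80.010889  D=ac−b²=1.998805
λ₁=(c·0.099−b)/D = (80.010889·0.099−6.278902)/1.998805 = 0.821579
λ₂=(a−b·0.099)/D = (0.517722−6.278902·0.099)/1.998805 = -0.051976
w* = 0.821579·x + -0.051976·y:
  w_0 = 0.821579·1.8415 + -0.051976·23.0421 = 0.3153  (Disney)
  w_1 = 0.821579·1.4803 + -0.051976·18.2935 = 0.2654  (JPMorgan)
  w_2 = 0.821579·0.6861 + -0.051976·13.1476 = -0.1197  (Walmart)
  w_3 = 0.821579·2.2710 + -0.051976·25.5277 = 0.5390  (Nike)
Σw_i=1.0000  μᵀw=0.0990
σ²=wᵀΣw=λ₁·μ_p+λ₂ = 0.821579·0.099 + -0.051976 = 0.029361 ≈ 0.0294

0.3153  0.2654  -0.1197  0.5390


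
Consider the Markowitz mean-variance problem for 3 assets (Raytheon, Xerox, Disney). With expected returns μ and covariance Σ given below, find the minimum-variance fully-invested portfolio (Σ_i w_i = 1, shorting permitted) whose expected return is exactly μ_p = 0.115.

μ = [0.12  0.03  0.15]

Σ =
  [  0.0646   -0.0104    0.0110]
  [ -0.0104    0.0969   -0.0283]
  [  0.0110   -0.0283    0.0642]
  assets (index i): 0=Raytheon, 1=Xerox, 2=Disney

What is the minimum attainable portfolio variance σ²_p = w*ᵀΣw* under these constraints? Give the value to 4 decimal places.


x=Σ⁻¹μ = [1.6138  1.2447  2.6086]
y=Σ⁻¹𝟙 = [14.8098  18.0399  20.9910]
a=μᵀx=0.622282  b=𝟙ᵀx=5.467023  c=𝟙ᵀy=53.840712  D=ac−b²=3.615776
λ₁=(c·0.115−b)/D = (53.840712·0.115−5.467023)/3.615776 = 0.200416
λ₂=(a−b·0.115)/D = (0.622282−5.467023·0.115)/3.615776 = -0.001777
w* = 0.200416·x + -0.001777·y:
  w_0 = 0.200416·1.6138 + -0.001777·14.8098 = 0.2971  (Raytheon)
  w_1 = 0.200416·1.2447 + -0.001777·18.0399 = 0.2174  (Xerox)
  w_2 = 0.200416·2.6086 + -0.001777·20.9910 = 0.4855  (Disney)
Σw_i=1.0000  μᵀw=0.1150
σ²=wᵀΣw=λ₁·μ_p+λ₂ = 0.200416·0.115 + -0.001777 = 0.021271 ≈ 0.0213

0.0213


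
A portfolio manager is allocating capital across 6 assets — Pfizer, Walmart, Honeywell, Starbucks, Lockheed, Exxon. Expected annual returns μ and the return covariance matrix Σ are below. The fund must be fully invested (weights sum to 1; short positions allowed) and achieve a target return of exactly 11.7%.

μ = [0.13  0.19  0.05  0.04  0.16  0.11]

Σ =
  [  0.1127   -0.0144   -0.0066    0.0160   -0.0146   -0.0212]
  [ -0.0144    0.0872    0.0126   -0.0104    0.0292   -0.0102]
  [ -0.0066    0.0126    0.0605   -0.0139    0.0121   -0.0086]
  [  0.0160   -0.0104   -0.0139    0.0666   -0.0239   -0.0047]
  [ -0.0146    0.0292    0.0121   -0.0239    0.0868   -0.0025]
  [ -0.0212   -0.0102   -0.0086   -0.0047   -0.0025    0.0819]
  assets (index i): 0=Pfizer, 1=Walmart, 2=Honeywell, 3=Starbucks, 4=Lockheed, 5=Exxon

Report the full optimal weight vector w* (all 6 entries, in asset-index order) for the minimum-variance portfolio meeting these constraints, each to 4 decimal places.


u=Σ⁻¹μ = [1.9556  2.2313  0.8937  1.4670  1.7689  2.3592]
v=Σ⁻¹𝟙 = [13.9659  11.2500  21.5002  24.6051  14.4776  21.3378]
a=μᵀu=1.324091  b=𝟙ᵀu=10.675852  c=𝟙ᵀv=107.136598  D=ac−b²=27.884842
λ₁=(c·0.117−b)/D = (107.136598·0.117−10.675852)/27.884842 = 0.066672
λ₂=(a−b·0.117)/D = (1.324091−10.675852·0.117)/27.884842 = 0.002690
w* = 0.066672·u + 0.002690·v:
  w_0 = 0.066672·1.9556 + 0.002690·13.9659 = 0.1680  (Pfizer)
  w_1 = 0.066672·2.2313 + 0.002690·11.2500 = 0.1790  (Walmart)
  w_2 = 0.066672·0.8937 + 0.002690·21.5002 = 0.1174  (Honeywell)
  w_3 = 0.066672·1.4670 + 0.002690·24.6051 = 0.1640  (Starbucks)
  w_4 = 0.066672·1.7689 + 0.002690·14.4776 = 0.1569  (Lockheed)
  w_5 = 0.066672·2.3592 + 0.002690·21.3378 = 0.2147  (Exxon)
Σw_i=1.0000  μᵀw=0.1170
σ²=wᵀΣw=λ₁·μ_p+λ₂ = 0.066672·0.117 + 0.002690 = 0.010491 ≈ 0.0105

0.1680  0.1790  0.1174  0.1640  0.1569  0.2147


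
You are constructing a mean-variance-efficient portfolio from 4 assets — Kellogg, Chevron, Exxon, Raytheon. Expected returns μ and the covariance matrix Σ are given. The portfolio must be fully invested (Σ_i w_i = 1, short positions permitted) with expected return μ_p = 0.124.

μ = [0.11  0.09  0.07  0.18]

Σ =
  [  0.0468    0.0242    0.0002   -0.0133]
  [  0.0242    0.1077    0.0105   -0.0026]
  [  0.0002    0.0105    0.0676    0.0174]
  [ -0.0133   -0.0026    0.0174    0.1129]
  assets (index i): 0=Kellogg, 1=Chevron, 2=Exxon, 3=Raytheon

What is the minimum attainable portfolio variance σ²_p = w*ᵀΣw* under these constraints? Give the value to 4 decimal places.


0.0225

p=Σ⁻¹μ = [2.7648  0.2082  0.5202  1.8447]
q=Σ⁻¹𝟙 = [22.3570  3.3574  11.6914  9.7666]
a=μᵀp=0.691315  b=𝟙ᵀp=5.337820  c=𝟙ᵀq=47.172386  D=ac−b²=4.118635
λ₁=(c·0.124−b)/D = (47.172386·0.124−5.337820)/4.118635 = 0.124205
λ₂=(a−b·0.124)/D = (0.691315−5.337820·0.124)/4.118635 = 0.007144
w* = 0.124205·p + 0.007144·q:
  w_0 = 0.124205·2.7648 + 0.007144·22.3570 = 0.5031  (Kellogg)
  w_1 = 0.124205·0.2082 + 0.007144·3.3574 = 0.0499  (Chevron)
  w_2 = 0.124205·0.5202 + 0.007144·11.6914 = 0.1481  (Exxon)
  w_3 = 0.124205·1.8447 + 0.007144·9.7666 = 0.2989  (Raytheon)
Σw_i=1.0000  μᵀw=0.1240
σ²=wᵀΣw=λ₁·μ_p+λ₂ = 0.124205·0.124 + 0.007144 = 0.022546 ≈ 0.0225


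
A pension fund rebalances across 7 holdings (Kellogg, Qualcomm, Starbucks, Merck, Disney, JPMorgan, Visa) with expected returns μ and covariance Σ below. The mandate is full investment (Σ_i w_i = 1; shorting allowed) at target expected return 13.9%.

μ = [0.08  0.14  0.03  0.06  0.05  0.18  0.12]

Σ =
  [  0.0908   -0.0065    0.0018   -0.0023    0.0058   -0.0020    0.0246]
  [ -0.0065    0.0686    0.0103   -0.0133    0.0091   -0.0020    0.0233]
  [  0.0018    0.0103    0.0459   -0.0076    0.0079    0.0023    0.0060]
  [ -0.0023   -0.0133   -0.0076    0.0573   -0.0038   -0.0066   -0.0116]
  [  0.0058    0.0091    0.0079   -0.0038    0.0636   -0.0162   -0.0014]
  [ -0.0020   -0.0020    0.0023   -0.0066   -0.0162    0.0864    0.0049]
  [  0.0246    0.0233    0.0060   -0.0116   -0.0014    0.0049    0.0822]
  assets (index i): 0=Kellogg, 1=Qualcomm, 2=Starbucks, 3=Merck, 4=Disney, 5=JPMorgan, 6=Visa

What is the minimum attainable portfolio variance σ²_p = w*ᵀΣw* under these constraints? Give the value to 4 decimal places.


p=Σ⁻¹μ = [0.8690  2.1897  0.0555  2.1123  1.1635  2.4900  0.7445]
q=Σ⁻¹𝟙 = [9.7150  14.0119  18.2708  27.9733  16.5895  16.4760  7.2006]
a=μᵀp=1.100199  b=𝟙ᵀp=9.624614  c=𝟙ᵀq=110.237182  D=ac−b²=28.649681
λ₁=(c·0.139−b)/D = (110.237182·0.139−9.624614)/28.649681 = 0.198898
λ₂=(a−b·0.139)/D = (1.100199−9.624614·0.139)/28.649681 = -0.008294
w* = 0.198898·p + -0.008294·q:
  w_0 = 0.198898·0.8690 + -0.008294·9.7150 = 0.0923  (Kellogg)
  w_1 = 0.198898·2.1897 + -0.008294·14.0119 = 0.3193  (Qualcomm)
  w_2 = 0.198898·0.0555 + -0.008294·18.2708 = -0.1405  (Starbucks)
  w_3 = 0.198898·2.1123 + -0.008294·27.9733 = 0.1881  (Merck)
  w_4 = 0.198898·1.1635 + -0.008294·16.5895 = 0.0938  (Disney)
  w_5 = 0.198898·2.4900 + -0.008294·16.4760 = 0.3586  (JPMorgan)
  w_6 = 0.198898·0.7445 + -0.008294·7.2006 = 0.0884  (Visa)
Σw_i=1.0000  μᵀw=0.1390
σ²=wᵀΣw=λ₁·μ_p+λ₂ = 0.198898·0.139 + -0.008294 = 0.019353 ≈ 0.0194

0.0194


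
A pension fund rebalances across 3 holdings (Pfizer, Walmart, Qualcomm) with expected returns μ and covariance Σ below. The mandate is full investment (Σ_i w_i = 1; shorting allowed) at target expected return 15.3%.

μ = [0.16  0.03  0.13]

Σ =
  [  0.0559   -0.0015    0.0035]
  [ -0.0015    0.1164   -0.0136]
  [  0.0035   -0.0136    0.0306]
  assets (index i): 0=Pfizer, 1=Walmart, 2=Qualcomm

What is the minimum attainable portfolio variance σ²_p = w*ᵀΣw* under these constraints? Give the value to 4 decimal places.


x=Σ⁻¹μ = [2.6142  0.7941  4.3023]
y=Σ⁻¹𝟙 = [15.9441  13.0810  36.6698]
a=μᵀx=1.001390  b=𝟙ᵀx=7.710569  c=𝟙ᵀy=65.694943  D=ac−b²=6.333409
λ₁=(c·0.153−b)/D = (65.694943·0.153−7.710569)/6.333409 = 0.369589
λ₂=(a−b·0.153)/D = (1.001390−7.710569·0.153)/6.333409 = -0.028157
w* = 0.369589·x + -0.028157·y:
  w_0 = 0.369589·2.6142 + -0.028157·15.9441 = 0.5172  (Pfizer)
  w_1 = 0.369589·0.7941 + -0.028157·13.0810 = -0.0748  (Walmart)
  w_2 = 0.369589·4.3023 + -0.028157·36.6698 = 0.5576  (Qualcomm)
Σw_i=1.0000  μᵀw=0.1530
σ²=wᵀΣw=λ₁·μ_p+λ₂ = 0.369589·0.153 + -0.028157 = 0.028391 ≈ 0.0284

0.0284


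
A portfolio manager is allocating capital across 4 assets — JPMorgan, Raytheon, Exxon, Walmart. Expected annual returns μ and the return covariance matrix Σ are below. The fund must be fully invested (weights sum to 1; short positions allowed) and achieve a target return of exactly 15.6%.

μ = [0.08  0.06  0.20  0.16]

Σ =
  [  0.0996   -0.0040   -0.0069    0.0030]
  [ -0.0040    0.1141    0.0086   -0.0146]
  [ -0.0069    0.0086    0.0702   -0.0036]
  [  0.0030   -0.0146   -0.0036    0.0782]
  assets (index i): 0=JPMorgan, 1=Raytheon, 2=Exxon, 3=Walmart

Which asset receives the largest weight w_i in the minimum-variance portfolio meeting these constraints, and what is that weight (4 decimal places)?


Exxon (0.4298)

x=Σ⁻¹μ = [0.9668  0.6244  2.9836  2.2629]
y=Σ⁻¹𝟙 = [11.0208  9.9366  14.8753  14.9049]
a=μᵀx=1.073588  b=𝟙ᵀx=6.837705  c=𝟙ᵀy=50.737609  D=ac−b²=7.717074
λ₁=(c·0.156−b)/D = (50.737609·0.156−6.837705)/7.717074 = 0.139608
λ₂=(a−b·0.156)/D = (1.073588−6.837705·0.156)/7.717074 = 0.000895
w* = 0.139608·x + 0.000895·y:
  w_0 = 0.139608·0.9668 + 0.000895·11.0208 = 0.1448  (JPMorgan)
  w_1 = 0.139608·0.6244 + 0.000895·9.9366 = 0.0961  (Raytheon)
  w_2 = 0.139608·2.9836 + 0.000895·14.8753 = 0.4298  (Exxon)
  w_3 = 0.139608·2.2629 + 0.000895·14.9049 = 0.3293  (Walmart)
Σw_i=1.0000  μᵀw=0.1560
σ²=wᵀΣw=λ₁·μ_p+λ₂ = 0.139608·0.156 + 0.000895 = 0.022674 ≈ 0.0227


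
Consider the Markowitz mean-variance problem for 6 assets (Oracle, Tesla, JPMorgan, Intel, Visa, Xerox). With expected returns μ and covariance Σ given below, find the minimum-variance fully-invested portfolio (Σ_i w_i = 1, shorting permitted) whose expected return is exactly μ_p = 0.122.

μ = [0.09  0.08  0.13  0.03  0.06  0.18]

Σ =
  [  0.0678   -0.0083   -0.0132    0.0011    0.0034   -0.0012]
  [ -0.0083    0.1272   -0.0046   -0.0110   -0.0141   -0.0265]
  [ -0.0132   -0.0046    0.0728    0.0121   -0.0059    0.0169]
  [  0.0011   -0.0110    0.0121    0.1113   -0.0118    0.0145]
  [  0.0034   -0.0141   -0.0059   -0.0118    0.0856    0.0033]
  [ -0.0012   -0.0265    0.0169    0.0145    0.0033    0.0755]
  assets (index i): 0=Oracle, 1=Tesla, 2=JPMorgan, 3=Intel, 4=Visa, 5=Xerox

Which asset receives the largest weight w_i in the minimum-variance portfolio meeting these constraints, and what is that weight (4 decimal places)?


p=Σ⁻¹μ = [1.8342  1.4263  1.7039  -0.0250  0.8807  2.4988]
q=Σ⁻¹𝟙 = [18.7827  14.7619  14.8341  8.5346  15.0614  13.1070]
a=μᵀp=1.002558  b=𝟙ᵀp=8.318811  c=𝟙ᵀq=85.081712  D=ac−b²=16.096737
λ₁=(c·0.122−b)/D = (85.081712·0.122−8.318811)/16.096737 = 0.128048
λ₂=(a−b·0.122)/D = (1.002558−8.318811·0.122)/16.096737 = -0.000766
w* = 0.128048·p + -0.000766·q:
  w_0 = 0.128048·1.8342 + -0.000766·18.7827 = 0.2205  (Oracle)
  w_1 = 0.128048·1.4263 + -0.000766·14.7619 = 0.1713  (Tesla)
  w_2 = 0.128048·1.7039 + -0.000766·14.8341 = 0.2068  (JPMorgan)
  w_3 = 0.128048·-0.0250 + -0.000766·8.5346 = -0.0097  (Intel)
  w_4 = 0.128048·0.8807 + -0.000766·15.0614 = 0.1012  (Visa)
  w_5 = 0.128048·2.4988 + -0.000766·13.1070 = 0.3099  (Xerox)
Σw_i=1.0000  μᵀw=0.1220
σ²=wᵀΣw=λ₁·μ_p+λ₂ = 0.128048·0.122 + -0.000766 = 0.014855 ≈ 0.0149

Xerox (0.3099)


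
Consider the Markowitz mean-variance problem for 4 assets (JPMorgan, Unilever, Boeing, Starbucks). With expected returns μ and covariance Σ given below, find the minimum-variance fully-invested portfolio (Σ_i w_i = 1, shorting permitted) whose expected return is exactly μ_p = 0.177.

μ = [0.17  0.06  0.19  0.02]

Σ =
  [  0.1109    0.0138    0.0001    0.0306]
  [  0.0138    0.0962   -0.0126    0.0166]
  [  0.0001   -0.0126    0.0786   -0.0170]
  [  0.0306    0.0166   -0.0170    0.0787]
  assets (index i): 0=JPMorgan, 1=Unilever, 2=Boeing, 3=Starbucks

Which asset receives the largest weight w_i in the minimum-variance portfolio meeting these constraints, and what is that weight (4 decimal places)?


x=Σ⁻¹μ = [1.4106  0.7385  2.5560  0.1020]
y=Σ⁻¹𝟙 = [4.2902  9.8280  17.0273  12.6434]
a=μᵀx=0.771780  b=𝟙ᵀx=4.807062  c=𝟙ᵀy=43.788923  D=ac−b²=10.687556
λ₁=(c·0.177−b)/D = (43.788923·0.177−4.807062)/10.687556 = 0.275421
λ₂=(a−b·0.177)/D = (0.771780−4.807062·0.177)/10.687556 = -0.007398
w* = 0.275421·x + -0.007398·y:
  w_0 = 0.275421·1.4106 + -0.007398·4.2902 = 0.3568  (JPMorgan)
  w_1 = 0.275421·0.7385 + -0.007398·9.8280 = 0.1307  (Unilever)
  w_2 = 0.275421·2.5560 + -0.007398·17.0273 = 0.5780  (Boeing)
  w_3 = 0.275421·0.1020 + -0.007398·12.6434 = -0.0654  (Starbucks)
Σw_i=1.0000  μᵀw=0.1770
σ²=wᵀΣw=λ₁·μ_p+λ₂ = 0.275421·0.177 + -0.007398 = 0.041351 ≈ 0.0414

Boeing (0.5780)


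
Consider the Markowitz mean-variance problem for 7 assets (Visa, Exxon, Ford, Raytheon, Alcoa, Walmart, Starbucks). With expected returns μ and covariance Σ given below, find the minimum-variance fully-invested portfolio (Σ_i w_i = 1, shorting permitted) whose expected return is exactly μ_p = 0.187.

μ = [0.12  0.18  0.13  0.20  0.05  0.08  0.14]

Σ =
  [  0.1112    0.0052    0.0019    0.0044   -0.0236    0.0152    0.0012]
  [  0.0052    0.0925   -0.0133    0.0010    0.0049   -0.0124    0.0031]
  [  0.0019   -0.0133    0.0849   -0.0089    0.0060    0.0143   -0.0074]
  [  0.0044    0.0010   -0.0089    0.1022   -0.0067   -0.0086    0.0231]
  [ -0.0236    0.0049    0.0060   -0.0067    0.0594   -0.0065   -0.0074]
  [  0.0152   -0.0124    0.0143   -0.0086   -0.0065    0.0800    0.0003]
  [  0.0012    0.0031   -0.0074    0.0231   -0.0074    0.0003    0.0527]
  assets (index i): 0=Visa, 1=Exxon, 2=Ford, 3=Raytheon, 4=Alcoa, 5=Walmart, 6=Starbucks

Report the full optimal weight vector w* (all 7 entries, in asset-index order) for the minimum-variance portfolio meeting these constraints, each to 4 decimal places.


0.0242  0.3652  0.2866  0.3246  -0.1800  -0.0011  0.1805

x=Σ⁻¹μ = [1.0145  2.1426  1.9327  1.7487  1.4652  1.0926  2.2118]
y=Σ⁻¹𝟙 = [10.9892  11.6541  12.0892  8.5360  23.7857  12.8355  19.2624]
a=μᵀx=1.578716  b=𝟙ᵀx=11.608076  c=𝟙ᵀy=99.151916  D=ac−b²=21.785309
λ₁=(c·0.187−b)/D = (99.151916·0.187−11.608076)/21.785309 = 0.318257
λ₂=(a−b·0.187)/D = (1.578716−11.608076·0.187)/21.785309 = -0.027174
w* = 0.318257·x + -0.027174·y:
  w_0 = 0.318257·1.0145 + -0.027174·10.9892 = 0.0242  (Visa)
  w_1 = 0.318257·2.1426 + -0.027174·11.6541 = 0.3652  (Exxon)
  w_2 = 0.318257·1.9327 + -0.027174·12.0892 = 0.2866  (Ford)
  w_3 = 0.318257·1.7487 + -0.027174·8.5360 = 0.3246  (Raytheon)
  w_4 = 0.318257·1.4652 + -0.027174·23.7857 = -0.1800  (Alcoa)
  w_5 = 0.318257·1.0926 + -0.027174·12.8355 = -0.0011  (Walmart)
  w_6 = 0.318257·2.2118 + -0.027174·19.2624 = 0.1805  (Starbucks)
Σw_i=1.0000  μᵀw=0.1870
σ²=wᵀΣw=λ₁·μ_p+λ₂ = 0.318257·0.187 + -0.027174 = 0.032340 ≈ 0.0323
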